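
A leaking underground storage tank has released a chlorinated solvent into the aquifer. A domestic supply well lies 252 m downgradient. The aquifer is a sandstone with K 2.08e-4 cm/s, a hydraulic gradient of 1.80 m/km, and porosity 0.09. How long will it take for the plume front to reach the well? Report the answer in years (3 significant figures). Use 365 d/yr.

K = 2.08e-4 cm/s × 864 = 0.1797 m/d
Darcy flux q = K·i = 0.1797 × 0.0018 = 3.235e-4 m/d
Average linear velocity = 3.235e-4 / 0.09 = 0.003594 m/d
t = L / v = 252 / 0.003594 = 70110 d
   = 70110 / 365 = 192 yr

192 years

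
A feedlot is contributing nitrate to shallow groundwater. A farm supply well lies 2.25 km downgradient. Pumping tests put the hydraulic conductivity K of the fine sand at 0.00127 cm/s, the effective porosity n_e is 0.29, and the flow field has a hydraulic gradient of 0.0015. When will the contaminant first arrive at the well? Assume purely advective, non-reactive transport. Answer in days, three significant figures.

K = 0.00127 cm/s × 864 = 1.097 m/d
Darcy flux q = K·i = 1.097 × 0.0015 = 0.001646 m/d
v = Ki/n = 1.097·0.0015/0.29 = 0.005676 m/d
L = 2.25 km = 2250 m
t = L / v = 2250 / 0.005676 = 396400 d

396000 days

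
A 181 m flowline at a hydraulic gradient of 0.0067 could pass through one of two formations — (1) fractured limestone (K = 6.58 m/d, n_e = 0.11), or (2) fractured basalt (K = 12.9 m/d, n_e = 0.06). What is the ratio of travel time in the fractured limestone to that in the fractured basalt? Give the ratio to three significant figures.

3.59

Unit 1 (fractured limestone): v = 6.58×0.0067/0.11 = 0.4008 m/d, t = 181/0.4008 = 451.6 d
Unit 2 (fractured basalt): v = 12.9×0.0067/0.06 = 1.441 m/d, t = 181/1.441 = 125.7 d
t(fractured limestone) / t(fractured basalt) = 451.6/125.7 = 3.59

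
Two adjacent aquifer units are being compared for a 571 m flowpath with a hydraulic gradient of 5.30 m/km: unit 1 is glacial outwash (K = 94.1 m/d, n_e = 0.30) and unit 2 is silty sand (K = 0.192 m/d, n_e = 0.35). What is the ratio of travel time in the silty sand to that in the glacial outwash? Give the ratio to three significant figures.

Unit 1 (glacial outwash): v = 94.1×0.0053/0.30 = 1.662 m/d, t = 571/1.662 = 343.5 d
Unit 2 (silty sand): v = 0.192×0.0053/0.35 = 0.002907 m/d, t = 571/0.002907 = 196400 d
t(silty sand) / t(glacial outwash) = 196400/343.5 = 572

572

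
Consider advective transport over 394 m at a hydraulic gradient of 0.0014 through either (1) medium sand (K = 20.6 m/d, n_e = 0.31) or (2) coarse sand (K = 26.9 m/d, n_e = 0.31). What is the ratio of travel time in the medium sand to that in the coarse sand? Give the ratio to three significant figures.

Unit 1 (medium sand): v = 20.6×0.0014/0.31 = 0.09303 m/d, t = 394/0.09303 = 4235 d
Unit 2 (coarse sand): v = 26.9×0.0014/0.31 = 0.1215 m/d, t = 394/0.1215 = 3243 d
t(medium sand) / t(coarse sand) = 4235/3243 = 1.31

1.31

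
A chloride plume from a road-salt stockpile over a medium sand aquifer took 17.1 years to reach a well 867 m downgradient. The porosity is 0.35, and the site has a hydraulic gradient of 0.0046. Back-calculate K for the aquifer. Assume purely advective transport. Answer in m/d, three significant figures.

t = 17.1 years = 6242 d
v = L / t = 867 / 6242 = 0.1389 m/d
K = v · n / i = 0.1389 × 0.35 / 0.0046 = 10.6 m/d

10.6 m/d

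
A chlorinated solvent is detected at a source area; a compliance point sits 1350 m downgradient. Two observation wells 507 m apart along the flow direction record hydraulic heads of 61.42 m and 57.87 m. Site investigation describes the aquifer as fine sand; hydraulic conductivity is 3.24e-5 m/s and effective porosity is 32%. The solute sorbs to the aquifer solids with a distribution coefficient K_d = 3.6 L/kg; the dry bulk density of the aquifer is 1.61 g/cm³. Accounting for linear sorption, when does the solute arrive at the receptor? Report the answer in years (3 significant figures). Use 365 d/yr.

Hydraulic gradient i = (61.42 − 57.87) / 507 = 3.55 / 507 = 0.007002
K = 3.24e-5 m/s × 86400 s/d = 2.799 m/d
q = Ki = 2.799 × 0.007002 = 0.01960 m/d
v = Ki/n = 2.799·0.007002/0.32 = 0.06125 m/d
Retardation R = 1 + ρ_b·K_d/n = 1 + 1.61×3.6/0.32 = 19.11
Contaminant velocity v_c = v/R = 0.06125/19.11 = 0.003205 m/d
t = L/v_c = 1350/0.003205 = 421200 d
   = 421200/365 = 1150 yr

1150 years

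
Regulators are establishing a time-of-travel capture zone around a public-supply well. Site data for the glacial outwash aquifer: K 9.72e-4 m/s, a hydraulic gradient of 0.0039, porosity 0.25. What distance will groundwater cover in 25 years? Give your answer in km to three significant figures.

12.0 km

K = 9.72e-4 m/s × 86400 s/d = 83.98 m/d
Darcy flux q = K·i = 83.98 × 0.0039 = 0.3275 m/d
Average linear velocity = 0.3275 / 0.25 = 1.310 m/d
T = 25 yr × 365 = 9125 d
L = v × T = 1.310 × 9125 = 11950 m
   = 12.0 km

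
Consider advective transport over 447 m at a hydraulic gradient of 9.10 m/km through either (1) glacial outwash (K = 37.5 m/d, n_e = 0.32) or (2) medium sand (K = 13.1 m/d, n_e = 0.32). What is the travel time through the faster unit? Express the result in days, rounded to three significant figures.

Unit 1 (glacial outwash): v = 37.5×0.0091/0.32 = 1.066 m/d, t = 447/1.066 = 419.2 d
Unit 2 (medium sand): v = 13.1×0.0091/0.32 = 0.3725 m/d, t = 447/0.3725 = 1200 d
Faster unit: t = 419 d

419 days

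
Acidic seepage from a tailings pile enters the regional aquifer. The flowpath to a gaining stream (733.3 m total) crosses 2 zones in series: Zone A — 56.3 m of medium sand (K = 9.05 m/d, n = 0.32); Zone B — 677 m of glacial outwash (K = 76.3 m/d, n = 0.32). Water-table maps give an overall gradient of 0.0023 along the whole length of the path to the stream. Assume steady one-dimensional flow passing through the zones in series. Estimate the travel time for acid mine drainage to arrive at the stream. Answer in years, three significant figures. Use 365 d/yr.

Continuity: the same q passes through each zone, so ΔH = q·Σ(L_j/K_j) — the zones act as resistances in series.
Σ(L/K) = 56.3/9.05 + 677/76.3 = 6.221 + 8.873 = 15.09 d
K_eq = L_total / Σ(L/K) = 733.3 / 15.09 = 48.58 m/d
q = K_eq · i = 48.58 × 0.0023 = 0.1117 m/d (same in every zone)
Zone A: v = q/n = 0.1117/0.32 = 0.3492 m/d → t_A = 56.3/0.3492 = 161.2 d
Zone B: v = q/n = 0.1117/0.32 = 0.3492 m/d → t_B = 677/0.3492 = 1939 d
Total t = 161.2 + 1939 = 2100 d
   = 2100 / 365 = 5.75 yr

5.75 years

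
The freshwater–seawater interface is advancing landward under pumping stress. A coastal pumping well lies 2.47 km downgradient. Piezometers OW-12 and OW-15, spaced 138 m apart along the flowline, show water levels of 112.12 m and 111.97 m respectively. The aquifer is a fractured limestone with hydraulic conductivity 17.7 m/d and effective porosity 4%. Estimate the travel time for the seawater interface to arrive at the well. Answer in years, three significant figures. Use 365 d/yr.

14.1 years

Hydraulic gradient i = (112.12 − 111.97) / 138 = 0.15 / 138 = 0.001087
q = Ki = 17.7 × 0.001087 = 0.01924 m/d
Seepage velocity v = q / n = 0.01924 / 0.04 = 0.4810 m/d
L = 2.47 km = 2470 m
t = L / v = 2470 / 0.4810 = 5135 d
   = 5135 / 365 = 14.1 yr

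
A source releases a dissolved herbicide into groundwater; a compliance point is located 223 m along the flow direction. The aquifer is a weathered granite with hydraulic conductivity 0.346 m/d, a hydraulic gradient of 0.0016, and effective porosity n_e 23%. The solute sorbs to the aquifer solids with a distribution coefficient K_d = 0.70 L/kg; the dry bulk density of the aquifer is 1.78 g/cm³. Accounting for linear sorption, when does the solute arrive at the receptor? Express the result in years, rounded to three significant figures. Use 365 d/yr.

1630 years

q = Ki = 0.346 × 0.0016 = 5.536e-4 m/d
Average linear velocity = 5.536e-4 / 0.23 = 0.002407 m/d
Retardation R = 1 + ρ_b·K_d/n = 1 + 1.78×0.70/0.23 = 6.417
Contaminant velocity v_c = v/R = 0.002407/6.417 = 3.751e-4 m/d
t = L/v_c = 223/3.751e-4 = 594600 d
   = 594600/365 = 1630 yr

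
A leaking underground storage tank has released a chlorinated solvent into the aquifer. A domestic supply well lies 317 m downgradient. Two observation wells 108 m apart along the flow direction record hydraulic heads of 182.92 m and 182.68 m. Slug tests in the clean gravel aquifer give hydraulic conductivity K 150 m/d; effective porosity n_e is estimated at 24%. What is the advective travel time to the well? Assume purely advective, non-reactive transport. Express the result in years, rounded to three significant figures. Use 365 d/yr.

Hydraulic gradient i = (182.92 − 182.68) / 108 = 0.24 / 108 = 0.002222
Specific discharge q = 150 × 0.002222 = 0.3333 m/d
Seepage velocity v = q / n = 0.3333 / 0.24 = 1.389 m/d
t = L / v = 317 / 1.389 = 228.2 d
   = 228.2 / 365 = 0.625 yr

0.625 years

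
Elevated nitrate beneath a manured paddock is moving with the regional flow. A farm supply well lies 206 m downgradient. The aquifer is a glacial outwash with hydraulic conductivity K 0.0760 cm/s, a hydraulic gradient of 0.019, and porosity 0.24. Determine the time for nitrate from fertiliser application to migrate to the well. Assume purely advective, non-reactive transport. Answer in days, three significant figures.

K = 0.0760 cm/s × 864 = 65.66 m/d
Specific discharge q = 65.66 × 0.019 = 1.248 m/d
Seepage velocity v = q / n = 1.248 / 0.24 = 5.198 m/d
t = L / v = 206 / 5.198 = 39.63 d

39.6 days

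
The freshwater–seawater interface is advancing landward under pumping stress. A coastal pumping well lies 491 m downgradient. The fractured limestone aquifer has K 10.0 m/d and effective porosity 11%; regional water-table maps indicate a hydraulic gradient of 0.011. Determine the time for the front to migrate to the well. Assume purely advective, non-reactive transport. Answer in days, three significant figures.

Darcy flux q = K·i = 10.0 × 0.011 = 0.1100 m/d
Seepage velocity v = q / n = 0.1100 / 0.11 = 1.000 m/d
t = L / v = 491 / 1.000 = 491.0 d

491 days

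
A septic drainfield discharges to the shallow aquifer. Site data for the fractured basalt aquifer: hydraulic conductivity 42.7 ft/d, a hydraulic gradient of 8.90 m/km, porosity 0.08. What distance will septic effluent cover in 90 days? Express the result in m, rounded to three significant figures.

130 m

K = 42.7 ft/d × 0.3048 = 13.01 m/d
q = Ki = 13.01 × 0.0089 = 0.1158 m/d
v = Ki/n = 13.01·0.0089/0.08 = 1.448 m/d
L = v × T = 1.448 × 90 = 130.3 m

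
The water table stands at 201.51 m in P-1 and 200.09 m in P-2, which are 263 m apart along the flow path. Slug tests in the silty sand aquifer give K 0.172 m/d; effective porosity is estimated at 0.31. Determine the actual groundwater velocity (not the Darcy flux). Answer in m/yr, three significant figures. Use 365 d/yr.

Hydraulic gradient i = (201.51 − 200.09) / 263 = 1.42 / 263 = 0.005399
Specific discharge q = 0.172 × 0.005399 = 9.287e-4 m/d
Average linear velocity = 9.287e-4 / 0.31 = 0.002996 m/d
   = 0.002996 × 365 = 1.09 m/yr

1.09 m/yr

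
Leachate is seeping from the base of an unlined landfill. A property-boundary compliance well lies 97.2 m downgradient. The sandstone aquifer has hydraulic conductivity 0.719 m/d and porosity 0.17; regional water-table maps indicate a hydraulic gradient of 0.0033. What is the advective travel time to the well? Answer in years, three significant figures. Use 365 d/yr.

19.1 years

Darcy flux q = K·i = 0.719 × 0.0033 = 0.002373 m/d
v_s = q/n_e = 0.002373/0.17 = 0.01396 m/d
t = L / v = 97.2 / 0.01396 = 6964 d
   = 6964 / 365 = 19.1 yr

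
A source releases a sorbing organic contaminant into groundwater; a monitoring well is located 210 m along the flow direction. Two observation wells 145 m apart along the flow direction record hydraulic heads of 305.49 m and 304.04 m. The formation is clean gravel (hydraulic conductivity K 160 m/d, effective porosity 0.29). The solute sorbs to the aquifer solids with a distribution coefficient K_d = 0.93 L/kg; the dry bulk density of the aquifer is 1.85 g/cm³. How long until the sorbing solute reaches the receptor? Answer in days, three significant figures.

264 days

Hydraulic gradient i = (305.49 − 304.04) / 145 = 1.45 / 145 = 0.01000
q = Ki = 160 × 0.01000 = 1.600 m/d
v = Ki/n = 160·0.01000/0.29 = 5.517 m/d
Retardation R = 1 + ρ_b·K_d/n = 1 + 1.85×0.93/0.29 = 6.933
Contaminant velocity v_c = v/R = 5.517/6.933 = 0.7958 m/d
t = L/v_c = 210/0.7958 = 263.9 d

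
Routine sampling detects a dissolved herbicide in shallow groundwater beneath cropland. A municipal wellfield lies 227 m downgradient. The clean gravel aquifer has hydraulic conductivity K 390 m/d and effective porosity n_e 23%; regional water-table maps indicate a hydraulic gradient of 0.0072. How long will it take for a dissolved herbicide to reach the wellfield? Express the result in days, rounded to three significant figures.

18.6 days

q = Ki = 390 × 0.0072 = 2.808 m/d
v_s = q/n_e = 2.808/0.23 = 12.21 m/d
t = L / v = 227 / 12.21 = 18.59 d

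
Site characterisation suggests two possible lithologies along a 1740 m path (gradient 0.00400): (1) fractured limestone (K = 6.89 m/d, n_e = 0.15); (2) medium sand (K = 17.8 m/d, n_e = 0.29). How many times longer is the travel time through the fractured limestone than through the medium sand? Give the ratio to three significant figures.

1.34

Unit 1 (fractured limestone): v = 6.89×0.0040/0.15 = 0.1837 m/d, t = 1740/0.1837 = 9470 d
Unit 2 (medium sand): v = 17.8×0.0040/0.29 = 0.2455 m/d, t = 1740/0.2455 = 7087 d
t(fractured limestone) / t(medium sand) = 9470/7087 = 1.34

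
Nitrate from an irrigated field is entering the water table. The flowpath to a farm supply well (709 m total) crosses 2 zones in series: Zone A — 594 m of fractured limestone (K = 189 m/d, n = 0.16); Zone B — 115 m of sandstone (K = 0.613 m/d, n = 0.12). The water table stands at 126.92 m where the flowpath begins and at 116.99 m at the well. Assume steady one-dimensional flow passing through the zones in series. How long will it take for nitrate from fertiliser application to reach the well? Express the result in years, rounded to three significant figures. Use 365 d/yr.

5.73 years

Total head drop ΔH = 126.92 − 116.99 = 9.93 m
Steady 1-D flow in series ⇒ the Darcy flux q is identical in every zone and the zone head losses add (resistances L/K in series).
Σ(L/K) = 594/189 + 115/0.613 = 3.143 + 187.6 = 190.7 d
q = ΔH / Σ(L/K) = 9.93 / 190.7 = 0.05206 m/d (same in every zone)
Zone A: v = q/n = 0.05206/0.16 = 0.3254 m/d → t_A = 594/0.3254 = 1826 d
Zone B: v = q/n = 0.05206/0.12 = 0.4338 m/d → t_B = 115/0.4338 = 265.1 d
Total t = 1826 + 265.1 = 2091 d
   = 2091 / 365 = 5.73 yr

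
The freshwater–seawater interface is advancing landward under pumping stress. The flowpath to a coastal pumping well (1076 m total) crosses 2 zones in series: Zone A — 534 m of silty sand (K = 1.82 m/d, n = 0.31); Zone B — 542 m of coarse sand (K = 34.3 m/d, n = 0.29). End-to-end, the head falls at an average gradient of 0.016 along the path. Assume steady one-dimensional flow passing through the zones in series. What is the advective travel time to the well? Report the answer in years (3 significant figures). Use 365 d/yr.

Steady 1-D flow in series ⇒ the Darcy flux q is identical in every zone and the zone head losses add (resistances L/K in series).
Σ(L/K) = 534/1.82 + 542/34.3 = 293.4 + 15.80 = 309.2 d
K_eq = L_total / Σ(L/K) = 1076 / 309.2 = 3.480 m/d
q = K_eq · i = 3.480 × 0.016 = 0.05568 m/d (same in every zone)
Zone A: v = q/n = 0.05568/0.31 = 0.1796 m/d → t_A = 534/0.1796 = 2973 d
Zone B: v = q/n = 0.05568/0.29 = 0.1920 m/d → t_B = 542/0.1920 = 2823 d
Total t = 2973 + 2823 = 5796 d
   = 5796 / 365 = 15.9 yr

15.9 years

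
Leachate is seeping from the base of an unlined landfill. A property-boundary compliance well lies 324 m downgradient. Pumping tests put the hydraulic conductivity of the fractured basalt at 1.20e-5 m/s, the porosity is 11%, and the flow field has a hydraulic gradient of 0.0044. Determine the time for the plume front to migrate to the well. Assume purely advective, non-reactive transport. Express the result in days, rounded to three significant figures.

7810 days

K = 1.20e-5 m/s × 86400 s/d = 1.037 m/d
Specific discharge q = 1.037 × 0.0044 = 0.004562 m/d
v = Ki/n = 1.037·0.0044/0.11 = 0.04147 m/d
t = L / v = 324 / 0.04147 = 7813 d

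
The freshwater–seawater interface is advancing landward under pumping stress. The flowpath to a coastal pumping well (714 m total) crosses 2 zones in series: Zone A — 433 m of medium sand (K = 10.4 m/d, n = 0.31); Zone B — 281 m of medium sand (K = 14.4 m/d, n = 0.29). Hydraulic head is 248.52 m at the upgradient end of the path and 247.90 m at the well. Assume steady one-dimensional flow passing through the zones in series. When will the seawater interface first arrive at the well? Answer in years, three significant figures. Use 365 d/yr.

58.3 years

Total head drop ΔH = 248.52 − 247.90 = 0.62 m
Steady 1-D flow in series ⇒ the Darcy flux q is identical in every zone and the zone head losses add (resistances L/K in series).
Σ(L/K) = 433/10.4 + 281/14.4 = 41.63 + 19.51 = 61.15 d
q = ΔH / Σ(L/K) = 0.62 / 61.15 = 0.01014 m/d (same in every zone)
Zone A: v = q/n = 0.01014/0.31 = 0.03271 m/d → t_A = 433/0.03271 = 13240 d
Zone B: v = q/n = 0.01014/0.29 = 0.03496 m/d → t_B = 281/0.03496 = 8037 d
Total t = 13240 + 8037 = 21280 d
   = 21280 / 365 = 58.3 yr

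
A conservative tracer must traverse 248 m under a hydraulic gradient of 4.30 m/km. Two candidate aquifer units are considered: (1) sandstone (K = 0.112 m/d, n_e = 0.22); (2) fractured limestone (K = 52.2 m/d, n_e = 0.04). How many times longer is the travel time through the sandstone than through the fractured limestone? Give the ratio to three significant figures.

Unit 1 (sandstone): v = 0.112×0.0043/0.22 = 0.002189 m/d, t = 248/0.002189 = 113300 d
Unit 2 (fractured limestone): v = 52.2×0.0043/0.04 = 5.612 m/d, t = 248/5.612 = 44.19 d
t(sandstone) / t(fractured limestone) = 113300/44.19 = 2560

2560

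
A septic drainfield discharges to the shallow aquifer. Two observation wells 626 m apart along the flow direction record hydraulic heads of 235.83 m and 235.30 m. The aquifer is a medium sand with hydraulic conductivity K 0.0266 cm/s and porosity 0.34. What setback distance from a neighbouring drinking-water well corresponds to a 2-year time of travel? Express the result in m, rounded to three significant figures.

Hydraulic gradient i = (235.83 − 235.30) / 626 = 0.53 / 626 = 8.466e-4
K = 0.0266 cm/s × 864 = 22.98 m/d
q = Ki = 22.98 × 8.466e-4 = 0.01946 m/d
v_s = q/n_e = 0.01946/0.34 = 0.05723 m/d
T = 2 yr × 365 = 730 d
L = v × T = 0.05723 × 730 = 41.78 m

41.8 m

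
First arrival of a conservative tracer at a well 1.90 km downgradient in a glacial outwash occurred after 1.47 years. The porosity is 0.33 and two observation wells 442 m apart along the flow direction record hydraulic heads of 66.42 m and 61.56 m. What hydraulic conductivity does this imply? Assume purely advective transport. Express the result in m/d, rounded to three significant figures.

Hydraulic gradient i = (66.42 − 61.56) / 442 = 4.86 / 442 = 0.01100
t = 1.47 years = 536.6 d
L = 1.90 km = 1900 m
v = L / t = 1900 / 536.6 = 3.541 m/d
K = v · n / i = 3.541 × 0.33 / 0.01100 = 106 m/d

106 m/d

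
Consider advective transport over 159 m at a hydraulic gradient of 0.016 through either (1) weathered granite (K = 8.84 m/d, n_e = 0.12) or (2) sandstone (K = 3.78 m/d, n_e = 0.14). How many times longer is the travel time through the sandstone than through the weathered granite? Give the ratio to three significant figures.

2.73

Unit 1 (weathered granite): v = 8.84×0.016/0.12 = 1.179 m/d, t = 159/1.179 = 134.9 d
Unit 2 (sandstone): v = 3.78×0.016/0.14 = 0.4320 m/d, t = 159/0.4320 = 368.1 d
t(sandstone) / t(weathered granite) = 368.1/134.9 = 2.73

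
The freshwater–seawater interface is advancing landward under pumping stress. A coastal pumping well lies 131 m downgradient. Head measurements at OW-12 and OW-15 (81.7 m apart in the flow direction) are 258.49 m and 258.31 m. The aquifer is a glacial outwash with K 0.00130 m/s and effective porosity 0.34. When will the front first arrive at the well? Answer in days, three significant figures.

180 days

Hydraulic gradient i = (258.49 − 258.31) / 81.7 = 0.18 / 81.7 = 0.002203
K = 0.00130 m/s × 86400 s/d = 112.3 m/d
Darcy flux q = K·i = 112.3 × 0.002203 = 0.2475 m/d
v = Ki/n = 112.3·0.002203/0.34 = 0.7278 m/d
t = L / v = 131 / 0.7278 = 180.0 d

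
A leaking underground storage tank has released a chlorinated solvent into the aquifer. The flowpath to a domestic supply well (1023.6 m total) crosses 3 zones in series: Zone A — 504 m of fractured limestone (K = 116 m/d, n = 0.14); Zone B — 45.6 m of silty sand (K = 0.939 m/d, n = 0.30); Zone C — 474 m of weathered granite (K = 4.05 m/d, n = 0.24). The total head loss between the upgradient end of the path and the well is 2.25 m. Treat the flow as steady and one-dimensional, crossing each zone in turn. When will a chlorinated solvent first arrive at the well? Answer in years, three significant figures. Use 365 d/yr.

Continuity: the same q passes through each zone, so ΔH = q·Σ(L_j/K_j) — the zones act as resistances in series.
Σ(L/K) = 504/116 + 45.6/0.939 + 474/4.05 = 4.345 + 48.56 + 117.0 = 169.9 d
q = ΔH / Σ(L/K) = 2.25 / 169.9 = 0.01324 m/d (same in every zone)
Zone A: v = q/n = 0.01324/0.14 = 0.09457 m/d → t_A = 504/0.09457 = 5329 d
Zone B: v = q/n = 0.01324/0.30 = 0.04413 m/d → t_B = 45.6/0.04413 = 1033 d
Zone C: v = q/n = 0.01324/0.24 = 0.05517 m/d → t_C = 474/0.05517 = 8592 d
Total t = 5329 + 1033 + 8592 = 14960 d
   = 14960 / 365 = 41.0 yr

41.0 years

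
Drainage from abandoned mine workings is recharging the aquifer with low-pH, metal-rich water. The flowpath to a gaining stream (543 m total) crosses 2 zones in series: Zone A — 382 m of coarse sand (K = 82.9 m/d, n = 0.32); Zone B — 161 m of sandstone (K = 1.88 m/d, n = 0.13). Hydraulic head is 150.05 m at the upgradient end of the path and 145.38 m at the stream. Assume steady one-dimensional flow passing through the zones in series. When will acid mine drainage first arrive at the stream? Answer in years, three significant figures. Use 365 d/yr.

Total head drop ΔH = 150.05 − 145.38 = 4.67 m
Continuity: the same q passes through each zone, so ΔH = q·Σ(L_j/K_j) — the zones act as resistances in series.
Σ(L/K) = 382/82.9 + 161/1.88 = 4.608 + 85.64 = 90.25 d
q = ΔH / Σ(L/K) = 4.67 / 90.25 = 0.05175 m/d (same in every zone)
Zone A: v = q/n = 0.05175/0.32 = 0.1617 m/d → t_A = 382/0.1617 = 2362 d
Zone B: v = q/n = 0.05175/0.13 = 0.3981 m/d → t_B = 161/0.3981 = 404.5 d
Total t = 2362 + 404.5 = 2767 d
   = 2767 / 365 = 7.58 yr

7.58 years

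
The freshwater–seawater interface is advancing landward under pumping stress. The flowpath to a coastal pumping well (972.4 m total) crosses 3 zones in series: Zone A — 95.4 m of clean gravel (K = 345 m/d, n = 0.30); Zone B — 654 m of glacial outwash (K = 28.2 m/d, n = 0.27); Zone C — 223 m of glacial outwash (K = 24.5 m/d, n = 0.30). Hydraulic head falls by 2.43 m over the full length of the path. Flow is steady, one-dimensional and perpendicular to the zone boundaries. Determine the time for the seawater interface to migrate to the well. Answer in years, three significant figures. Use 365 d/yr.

Continuity: the same q passes through each zone, so ΔH = q·Σ(L_j/K_j) — the zones act as resistances in series.
Σ(L/K) = 95.4/345 + 654/28.2 + 223/24.5 = 0.2765 + 23.19 + 9.102 = 32.57 d
q = ΔH / Σ(L/K) = 2.43 / 32.57 = 0.07461 m/d (same in every zone)
Zone A: v = q/n = 0.07461/0.30 = 0.2487 m/d → t_A = 95.4/0.2487 = 383.6 d
Zone B: v = q/n = 0.07461/0.27 = 0.2763 m/d → t_B = 654/0.2763 = 2367 d
Zone C: v = q/n = 0.07461/0.30 = 0.2487 m/d → t_C = 223/0.2487 = 896.7 d
Total t = 383.6 + 2367 + 896.7 = 3647 d
   = 3647 / 365 = 9.99 yr

9.99 years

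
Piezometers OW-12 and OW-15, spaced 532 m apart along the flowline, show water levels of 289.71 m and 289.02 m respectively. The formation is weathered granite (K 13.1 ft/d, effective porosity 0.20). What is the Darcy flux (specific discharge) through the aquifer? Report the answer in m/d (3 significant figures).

Hydraulic gradient i = (289.71 − 289.02) / 532 = 0.69 / 532 = 0.001297
K = 13.1 ft/d × 0.3048 = 3.993 m/d
Specific discharge q = 3.993 × 0.001297 = 0.005179 m/d

0.00518 m/d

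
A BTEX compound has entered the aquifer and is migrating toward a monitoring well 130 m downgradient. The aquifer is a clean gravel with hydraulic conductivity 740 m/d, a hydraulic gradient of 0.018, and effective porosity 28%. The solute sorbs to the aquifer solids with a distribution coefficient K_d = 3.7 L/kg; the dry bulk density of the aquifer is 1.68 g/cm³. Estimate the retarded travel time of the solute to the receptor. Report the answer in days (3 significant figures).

63.4 days

Specific discharge q = 740 × 0.018 = 13.32 m/d
v_s = q/n_e = 13.32/0.28 = 47.57 m/d
Retardation R = 1 + ρ_b·K_d/n = 1 + 1.68×3.7/0.28 = 23.20
Contaminant velocity v_c = v/R = 47.57/23.20 = 2.050 m/d
t = L/v_c = 130/2.050 = 63.40 d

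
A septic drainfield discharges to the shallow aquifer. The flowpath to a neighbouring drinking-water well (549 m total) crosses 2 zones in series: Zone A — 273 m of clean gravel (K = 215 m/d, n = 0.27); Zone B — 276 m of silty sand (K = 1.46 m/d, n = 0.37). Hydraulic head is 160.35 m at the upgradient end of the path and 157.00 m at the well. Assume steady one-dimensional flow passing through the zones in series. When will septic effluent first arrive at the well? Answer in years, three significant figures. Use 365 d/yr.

Total head drop ΔH = 160.35 − 157.00 = 3.35 m
Continuity: the same q passes through each zone, so ΔH = q·Σ(L_j/K_j) — the zones act as resistances in series.
Σ(L/K) = 273/215 + 276/1.46 = 1.270 + 189.0 = 190.3 d
q = ΔH / Σ(L/K) = 3.35 / 190.3 = 0.01760 m/d (same in every zone)
Zone A: v = q/n = 0.01760/0.27 = 0.06520 m/d → t_A = 273/0.06520 = 4187 d
Zone B: v = q/n = 0.01760/0.37 = 0.04758 m/d → t_B = 276/0.04758 = 5801 d
Total t = 4187 + 5801 = 9989 d
   = 9989 / 365 = 27.4 yr

27.4 years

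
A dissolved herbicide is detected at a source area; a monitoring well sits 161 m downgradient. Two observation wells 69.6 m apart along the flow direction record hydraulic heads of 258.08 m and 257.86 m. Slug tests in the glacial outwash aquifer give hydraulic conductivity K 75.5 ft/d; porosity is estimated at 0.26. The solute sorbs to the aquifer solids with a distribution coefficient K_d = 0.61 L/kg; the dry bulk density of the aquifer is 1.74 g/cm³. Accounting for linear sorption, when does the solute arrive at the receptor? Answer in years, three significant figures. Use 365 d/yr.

Hydraulic gradient i = (258.08 − 257.86) / 69.6 = 0.22 / 69.6 = 0.003161
K = 75.5 ft/d × 0.3048 = 23.01 m/d
Darcy flux q = K·i = 23.01 × 0.003161 = 0.07274 m/d
v_s = q/n_e = 0.07274/0.26 = 0.2798 m/d
Retardation R = 1 + ρ_b·K_d/n = 1 + 1.74×0.61/0.26 = 5.082
Contaminant velocity v_c = v/R = 0.2798/5.082 = 0.05505 m/d
t = L/v_c = 161/0.05505 = 2925 d
   = 2925/365 = 8.01 yr

8.01 years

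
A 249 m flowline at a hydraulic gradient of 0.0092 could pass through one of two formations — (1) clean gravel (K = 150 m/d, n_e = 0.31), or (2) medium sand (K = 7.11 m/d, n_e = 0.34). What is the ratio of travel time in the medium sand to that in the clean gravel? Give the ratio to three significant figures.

Unit 1 (clean gravel): v = 150×0.0092/0.31 = 4.452 m/d, t = 249/4.452 = 55.93 d
Unit 2 (medium sand): v = 7.11×0.0092/0.34 = 0.1924 m/d, t = 249/0.1924 = 1294 d
t(medium sand) / t(clean gravel) = 1294/55.93 = 23.1

23.1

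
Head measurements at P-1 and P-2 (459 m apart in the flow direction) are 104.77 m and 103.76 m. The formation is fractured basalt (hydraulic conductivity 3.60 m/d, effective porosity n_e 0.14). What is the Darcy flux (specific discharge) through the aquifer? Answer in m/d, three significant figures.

Hydraulic gradient i = (104.77 − 103.76) / 459 = 1.01 / 459 = 0.002200
q = Ki = 3.60 × 0.002200 = 0.007922 m/d

0.00792 m/d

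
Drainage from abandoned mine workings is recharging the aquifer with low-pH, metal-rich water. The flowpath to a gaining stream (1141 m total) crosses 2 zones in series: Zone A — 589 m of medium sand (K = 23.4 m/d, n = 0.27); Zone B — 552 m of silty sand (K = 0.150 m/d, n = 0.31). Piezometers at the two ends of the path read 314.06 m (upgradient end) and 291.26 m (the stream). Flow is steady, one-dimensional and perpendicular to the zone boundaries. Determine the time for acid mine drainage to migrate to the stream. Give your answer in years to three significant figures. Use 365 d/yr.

Total head drop ΔH = 314.06 − 291.26 = 22.80 m
Steady 1-D flow in series ⇒ the Darcy flux q is identical in every zone and the zone head losses add (resistances L/K in series).
Σ(L/K) = 589/23.4 + 552/0.150 = 25.17 + 3680 = 3705 d
q = ΔH / Σ(L/K) = 22.80 / 3705 = 0.006154 m/d (same in every zone)
Zone A: v = q/n = 0.006154/0.27 = 0.02279 m/d → t_A = 589/0.02279 = 25840 d
Zone B: v = q/n = 0.006154/0.31 = 0.01985 m/d → t_B = 552/0.01985 = 27810 d
Total t = 25840 + 27810 = 53650 d
   = 53650 / 365 = 147 yr

147 years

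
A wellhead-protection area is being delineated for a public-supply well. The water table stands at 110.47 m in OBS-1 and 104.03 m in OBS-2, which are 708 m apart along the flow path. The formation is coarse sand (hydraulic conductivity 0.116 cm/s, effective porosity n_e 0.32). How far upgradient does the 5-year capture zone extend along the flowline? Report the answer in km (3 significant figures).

Hydraulic gradient i = (110.47 − 104.03) / 708 = 6.44 / 708 = 0.009096
K = 0.116 cm/s × 864 = 100.2 m/d
Specific discharge q = 100.2 × 0.009096 = 0.9116 m/d
v = Ki/n = 100.2·0.009096/0.32 = 2.849 m/d
T = 5 yr × 365 = 1825 d
L = v × T = 2.849 × 1825 = 5199 m
   = 5.20 km

5.20 km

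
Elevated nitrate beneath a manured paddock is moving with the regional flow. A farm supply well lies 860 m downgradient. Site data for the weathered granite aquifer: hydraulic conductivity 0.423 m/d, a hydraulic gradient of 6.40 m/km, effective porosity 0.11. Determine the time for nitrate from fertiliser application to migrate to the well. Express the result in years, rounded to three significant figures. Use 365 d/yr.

95.7 years

Darcy flux q = K·i = 0.423 × 0.0064 = 0.002707 m/d
Average linear velocity = 0.002707 / 0.11 = 0.02461 m/d
t = L / v = 860 / 0.02461 = 34940 d
   = 34940 / 365 = 95.7 yr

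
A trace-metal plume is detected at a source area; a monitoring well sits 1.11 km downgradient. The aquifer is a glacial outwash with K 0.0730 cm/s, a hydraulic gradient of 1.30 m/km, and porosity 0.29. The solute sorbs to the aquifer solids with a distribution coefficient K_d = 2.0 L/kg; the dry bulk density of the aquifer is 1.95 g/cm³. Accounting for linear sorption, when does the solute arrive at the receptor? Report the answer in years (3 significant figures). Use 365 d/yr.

K = 0.0730 cm/s × 864 = 63.07 m/d
Darcy flux q = K·i = 63.07 × 0.0013 = 0.08199 m/d
Average linear velocity = 0.08199 / 0.29 = 0.2827 m/d
Retardation R = 1 + ρ_b·K_d/n = 1 + 1.95×2.0/0.29 = 14.45
Contaminant velocity v_c = v/R = 0.2827/14.45 = 0.01957 m/d
L = 1.11 km = 1110 m
t = L/v_c = 1110/0.01957 = 56720 d
   = 56720/365 = 155 yr

155 years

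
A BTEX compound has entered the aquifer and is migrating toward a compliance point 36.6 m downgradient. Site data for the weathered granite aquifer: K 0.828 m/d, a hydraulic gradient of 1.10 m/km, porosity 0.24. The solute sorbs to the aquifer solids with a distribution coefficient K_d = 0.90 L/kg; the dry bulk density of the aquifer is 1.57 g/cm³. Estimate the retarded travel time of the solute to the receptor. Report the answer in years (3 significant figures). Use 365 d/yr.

182 years

Darcy flux q = K·i = 0.828 × 0.0011 = 9.108e-4 m/d
v = Ki/n = 0.828·0.0011/0.24 = 0.003795 m/d
Retardation R = 1 + ρ_b·K_d/n = 1 + 1.57×0.90/0.24 = 6.888
Contaminant velocity v_c = v/R = 0.003795/6.888 = 5.510e-4 m/d
t = L/v_c = 36.6/5.510e-4 = 66420 d
   = 66420/365 = 182 yr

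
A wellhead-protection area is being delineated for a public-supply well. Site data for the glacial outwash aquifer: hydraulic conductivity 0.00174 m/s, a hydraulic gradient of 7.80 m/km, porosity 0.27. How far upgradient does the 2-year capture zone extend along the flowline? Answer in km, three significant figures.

K = 0.00174 m/s × 86400 s/d = 150.3 m/d
Specific discharge q = 150.3 × 0.0078 = 1.173 m/d
v_s = q/n_e = 1.173/0.27 = 4.343 m/d
T = 2 yr × 365 = 730 d
L = v × T = 4.343 × 730 = 3170 m
   = 3.17 km

3.17 km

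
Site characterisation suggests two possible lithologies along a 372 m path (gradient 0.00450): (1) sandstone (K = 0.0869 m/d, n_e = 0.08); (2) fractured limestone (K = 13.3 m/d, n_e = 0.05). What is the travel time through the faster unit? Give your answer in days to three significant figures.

Unit 1 (sandstone): v = 0.0869×0.0045/0.08 = 0.004888 m/d, t = 372/0.004888 = 76100 d
Unit 2 (fractured limestone): v = 13.3×0.0045/0.05 = 1.197 m/d, t = 372/1.197 = 310.8 d
Faster unit: t = 311 d

311 days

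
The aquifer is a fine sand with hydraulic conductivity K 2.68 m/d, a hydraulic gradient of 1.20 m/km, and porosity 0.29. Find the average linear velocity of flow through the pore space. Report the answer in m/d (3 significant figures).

0.0111 m/d

Darcy flux q = K·i = 2.68 × 0.0012 = 0.003216 m/d
v_s = q/n_e = 0.003216/0.29 = 0.01109 m/d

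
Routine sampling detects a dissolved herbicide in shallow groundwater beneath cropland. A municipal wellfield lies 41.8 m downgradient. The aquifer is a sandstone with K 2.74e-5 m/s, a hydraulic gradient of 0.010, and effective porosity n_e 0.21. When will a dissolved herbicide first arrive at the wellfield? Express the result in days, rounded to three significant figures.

371 days

K = 2.74e-5 m/s × 86400 s/d = 2.367 m/d
Specific discharge q = 2.367 × 0.010 = 0.02367 m/d
Seepage velocity v = q / n = 0.02367 / 0.21 = 0.1127 m/d
t = L / v = 41.8 / 0.1127 = 370.8 d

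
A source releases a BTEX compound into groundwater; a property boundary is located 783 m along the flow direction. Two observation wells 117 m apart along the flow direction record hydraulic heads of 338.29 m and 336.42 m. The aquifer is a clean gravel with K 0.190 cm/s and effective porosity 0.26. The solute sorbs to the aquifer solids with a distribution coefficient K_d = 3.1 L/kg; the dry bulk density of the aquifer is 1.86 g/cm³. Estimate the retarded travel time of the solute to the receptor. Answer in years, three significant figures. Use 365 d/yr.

Hydraulic gradient i = (338.29 − 336.42) / 117 = 1.87 / 117 = 0.01598
K = 0.190 cm/s × 864 = 164.2 m/d
q = Ki = 164.2 × 0.01598 = 2.624 m/d
Average linear velocity = 2.624 / 0.26 = 10.09 m/d
Retardation R = 1 + ρ_b·K_d/n = 1 + 1.86×3.1/0.26 = 23.18
Contaminant velocity v_c = v/R = 10.09/23.18 = 0.4354 m/d
t = L/v_c = 783/0.4354 = 1798 d
   = 1798/365 = 4.93 yr

4.93 years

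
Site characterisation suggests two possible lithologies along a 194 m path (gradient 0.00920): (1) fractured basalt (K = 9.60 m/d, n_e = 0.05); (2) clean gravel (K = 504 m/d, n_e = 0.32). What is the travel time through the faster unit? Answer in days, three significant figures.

Unit 1 (fractured basalt): v = 9.60×0.0092/0.05 = 1.766 m/d, t = 194/1.766 = 109.8 d
Unit 2 (clean gravel): v = 504×0.0092/0.32 = 14.49 m/d, t = 194/14.49 = 13.39 d
Faster unit: t = 13.4 d

13.4 days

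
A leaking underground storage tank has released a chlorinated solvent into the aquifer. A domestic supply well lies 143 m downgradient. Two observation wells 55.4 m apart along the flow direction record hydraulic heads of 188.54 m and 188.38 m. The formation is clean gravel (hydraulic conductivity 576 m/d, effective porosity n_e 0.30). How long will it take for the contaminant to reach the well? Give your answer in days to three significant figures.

25.8 days

Hydraulic gradient i = (188.54 − 188.38) / 55.4 = 0.16 / 55.4 = 0.002888
Specific discharge q = 576 × 0.002888 = 1.664 m/d
v = Ki/n = 576·0.002888/0.30 = 5.545 m/d
t = L / v = 143 / 5.545 = 25.79 d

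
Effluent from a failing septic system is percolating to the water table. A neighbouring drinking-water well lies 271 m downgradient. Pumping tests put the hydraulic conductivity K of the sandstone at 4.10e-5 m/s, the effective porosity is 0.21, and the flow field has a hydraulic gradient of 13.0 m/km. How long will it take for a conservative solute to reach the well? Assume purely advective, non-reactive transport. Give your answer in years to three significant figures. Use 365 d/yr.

K = 4.10e-5 m/s × 86400 s/d = 3.542 m/d
Specific discharge q = 3.542 × 0.013 = 0.04605 m/d
Seepage velocity v = q / n = 0.04605 / 0.21 = 0.2193 m/d
t = L / v = 271 / 0.2193 = 1236 d
   = 1236 / 365 = 3.39 yr

3.39 years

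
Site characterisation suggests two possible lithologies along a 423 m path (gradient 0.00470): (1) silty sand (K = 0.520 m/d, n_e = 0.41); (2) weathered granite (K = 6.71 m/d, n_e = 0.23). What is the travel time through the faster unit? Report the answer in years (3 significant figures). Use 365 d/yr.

Unit 1 (silty sand): v = 0.520×0.0047/0.41 = 0.005961 m/d, t = 423/0.005961 = 70960 d
Unit 2 (weathered granite): v = 6.71×0.0047/0.23 = 0.1371 m/d, t = 423/0.1371 = 3085 d
Faster: 3085 d / 365 = 8.45 yr

8.45 years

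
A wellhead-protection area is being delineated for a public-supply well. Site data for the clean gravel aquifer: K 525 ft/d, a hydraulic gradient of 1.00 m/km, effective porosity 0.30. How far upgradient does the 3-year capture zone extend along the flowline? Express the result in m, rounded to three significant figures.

K = 525 ft/d × 0.3048 = 160.0 m/d
Darcy flux q = K·i = 160.0 × 0.0010 = 0.1600 m/d
Seepage velocity v = q / n = 0.1600 / 0.30 = 0.5334 m/d
T = 3 yr × 365 = 1095 d
L = v × T = 0.5334 × 1095 = 584.1 m

584 m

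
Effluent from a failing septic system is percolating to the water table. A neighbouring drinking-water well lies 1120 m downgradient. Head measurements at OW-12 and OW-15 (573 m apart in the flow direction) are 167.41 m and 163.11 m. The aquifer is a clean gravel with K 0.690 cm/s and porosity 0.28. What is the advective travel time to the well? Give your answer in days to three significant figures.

70.1 days

Hydraulic gradient i = (167.41 − 163.11) / 573 = 4.30 / 573 = 0.007504
K = 0.690 cm/s × 864 = 596.2 m/d
q = Ki = 596.2 × 0.007504 = 4.474 m/d
Seepage velocity v = q / n = 4.474 / 0.28 = 15.98 m/d
t = L / v = 1120 / 15.98 = 70.10 d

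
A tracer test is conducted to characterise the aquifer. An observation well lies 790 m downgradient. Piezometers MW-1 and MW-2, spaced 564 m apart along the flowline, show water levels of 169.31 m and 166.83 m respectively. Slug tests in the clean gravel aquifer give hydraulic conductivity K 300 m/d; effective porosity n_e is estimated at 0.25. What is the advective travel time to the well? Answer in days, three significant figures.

150 days

Hydraulic gradient i = (169.31 − 166.83) / 564 = 2.48 / 564 = 0.004397
Darcy flux q = K·i = 300 × 0.004397 = 1.319 m/d
v = Ki/n = 300·0.004397/0.25 = 5.277 m/d
t = L / v = 790 / 5.277 = 149.7 d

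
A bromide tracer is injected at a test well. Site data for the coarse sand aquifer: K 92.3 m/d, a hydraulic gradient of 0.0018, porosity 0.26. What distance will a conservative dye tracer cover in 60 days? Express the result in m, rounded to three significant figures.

q = Ki = 92.3 × 0.0018 = 0.1661 m/d
v_s = q/n_e = 0.1661/0.26 = 0.6390 m/d
L = v × T = 0.6390 × 60 = 38.34 m

38.3 m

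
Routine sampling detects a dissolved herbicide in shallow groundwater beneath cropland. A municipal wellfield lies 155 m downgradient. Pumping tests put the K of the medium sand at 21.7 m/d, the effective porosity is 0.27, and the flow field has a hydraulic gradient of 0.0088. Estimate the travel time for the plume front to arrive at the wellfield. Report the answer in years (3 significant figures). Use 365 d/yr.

Specific discharge q = 21.7 × 0.0088 = 0.1910 m/d
v_s = q/n_e = 0.1910/0.27 = 0.7073 m/d
t = L / v = 155 / 0.7073 = 219.2 d
   = 219.2 / 365 = 0.600 yr

0.600 years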